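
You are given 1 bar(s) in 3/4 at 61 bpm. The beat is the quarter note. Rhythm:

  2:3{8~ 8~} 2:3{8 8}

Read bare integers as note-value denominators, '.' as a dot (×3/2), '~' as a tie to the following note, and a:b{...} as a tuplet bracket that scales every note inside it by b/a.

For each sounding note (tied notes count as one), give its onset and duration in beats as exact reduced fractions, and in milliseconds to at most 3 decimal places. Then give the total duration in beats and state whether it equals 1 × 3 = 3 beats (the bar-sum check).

1) 0.0ms=0b +2213.115ms=9/4b
2) 2213.115ms=9/4b +737.705ms=3/4b
Σ=3b of 3 (61bpm 3/4) — PASS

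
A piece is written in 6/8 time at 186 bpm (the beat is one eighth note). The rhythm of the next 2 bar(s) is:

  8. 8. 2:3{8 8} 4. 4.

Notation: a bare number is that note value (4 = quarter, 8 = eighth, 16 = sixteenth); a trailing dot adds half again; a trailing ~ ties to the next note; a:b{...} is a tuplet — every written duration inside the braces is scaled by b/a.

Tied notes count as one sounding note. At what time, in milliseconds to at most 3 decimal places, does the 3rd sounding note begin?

note 3 onset = 3b = 967.742ms

1. 0.0ms @ 0 + 483.871ms (3/2)
2. 483.871ms @ 3/2 + 483.871ms (3/2)
3. 967.742ms @ 3 + 483.871ms (3/2)
4. 1451.613ms @ 9/2 + 483.871ms (3/2)
5. 1935.484ms @ 6 + 967.742ms (3)
6. 2903.226ms @ 9 + 967.742ms (3)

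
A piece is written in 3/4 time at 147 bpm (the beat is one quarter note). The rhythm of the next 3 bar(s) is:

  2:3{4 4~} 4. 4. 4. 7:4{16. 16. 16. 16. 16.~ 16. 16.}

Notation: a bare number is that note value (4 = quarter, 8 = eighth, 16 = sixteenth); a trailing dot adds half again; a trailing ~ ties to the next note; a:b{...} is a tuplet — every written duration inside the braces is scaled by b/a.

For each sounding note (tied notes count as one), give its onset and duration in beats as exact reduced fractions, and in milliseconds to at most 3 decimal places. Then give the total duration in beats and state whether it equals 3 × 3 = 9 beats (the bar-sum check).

1) 0.0ms=0b +612.245ms=3/2b
2) 612.245ms=3/2b +1224.49ms=3b
3) 1836.735ms=9/2b +612.245ms=3/2b
4) 2448.98ms=6b +612.245ms=3/2b
5) 3061.224ms=15/2b +87.464ms=3/14b
6) 3148.688ms=54/7b +87.464ms=3/14b
7) 3236.152ms=111/14b +87.464ms=3/14b
8) 3323.615ms=57/7b +87.464ms=3/14b
9) 3411.079ms=117/14b +174.927ms=3/7b
10) 3586.006ms=123/14b +87.464ms=3/14b
Σ=9b of 9 (147bpm 3/4) — PASS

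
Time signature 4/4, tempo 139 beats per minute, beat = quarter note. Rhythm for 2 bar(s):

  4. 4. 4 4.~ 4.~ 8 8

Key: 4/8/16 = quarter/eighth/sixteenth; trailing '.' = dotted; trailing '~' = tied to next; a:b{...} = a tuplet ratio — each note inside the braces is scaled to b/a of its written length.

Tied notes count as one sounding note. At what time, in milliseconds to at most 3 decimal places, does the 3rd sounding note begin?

note 3 onset = 3b = 1294.964ms

1. 0.0ms @ 0 + 647.482ms (3/2)
2. 647.482ms @ 3/2 + 647.482ms (3/2)
3. 1294.964ms @ 3 + 431.655ms (1)
4. 1726.619ms @ 4 + 1510.791ms (7/2)
5. 3237.41ms @ 15/2 + 215.827ms (1/2)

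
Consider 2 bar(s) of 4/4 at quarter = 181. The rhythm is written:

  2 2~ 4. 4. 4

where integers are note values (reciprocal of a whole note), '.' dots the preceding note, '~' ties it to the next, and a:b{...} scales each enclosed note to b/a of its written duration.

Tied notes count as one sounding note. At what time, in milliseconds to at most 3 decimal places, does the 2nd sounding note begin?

1. 0.0ms @ 0 + 662.983ms (2)
2. 662.983ms @ 2 + 1160.221ms (7/2)
3. 1823.204ms @ 11/2 + 497.238ms (3/2)
4. 2320.442ms @ 7 + 331.492ms (1)

note 2 onset = 2b = 662.983ms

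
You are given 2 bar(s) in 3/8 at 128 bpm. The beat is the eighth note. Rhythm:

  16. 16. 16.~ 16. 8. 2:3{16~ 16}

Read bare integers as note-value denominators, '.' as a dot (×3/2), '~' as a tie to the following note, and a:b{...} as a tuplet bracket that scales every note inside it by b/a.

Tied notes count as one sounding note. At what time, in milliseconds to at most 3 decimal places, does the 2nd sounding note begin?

note 2 onset = 3/4b = 351.562ms

1. 0.0ms @ 0 + 351.562ms (3/4)
2. 351.562ms @ 3/4 + 351.562ms (3/4)
3. 703.125ms @ 3/2 + 703.125ms (3/2)
4. 1406.25ms @ 3 + 703.125ms (3/2)
5. 2109.375ms @ 9/2 + 703.125ms (3/2)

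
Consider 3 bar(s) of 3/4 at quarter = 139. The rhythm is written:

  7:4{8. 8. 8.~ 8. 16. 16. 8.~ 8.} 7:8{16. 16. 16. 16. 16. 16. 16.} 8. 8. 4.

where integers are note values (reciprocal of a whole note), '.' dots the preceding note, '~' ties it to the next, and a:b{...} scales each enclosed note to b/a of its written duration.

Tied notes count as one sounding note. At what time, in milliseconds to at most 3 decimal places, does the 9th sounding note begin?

1. 0.0ms @ 0 + 184.995ms (3/7)
2. 184.995ms @ 3/7 + 184.995ms (3/7)
3. 369.99ms @ 6/7 + 369.99ms (6/7)
4. 739.979ms @ 12/7 + 92.497ms (3/14)
5. 832.477ms @ 27/14 + 92.497ms (3/14)
6. 924.974ms @ 15/7 + 369.99ms (6/7)
7. 1294.964ms @ 3 + 184.995ms (3/7)
8. 1479.959ms @ 24/7 + 184.995ms (3/7)
9. 1664.954ms @ 27/7 + 184.995ms (3/7)
10. 1849.949ms @ 30/7 + 184.995ms (3/7)
11. 2034.943ms @ 33/7 + 184.995ms (3/7)
12. 2219.938ms @ 36/7 + 184.995ms (3/7)
13. 2404.933ms @ 39/7 + 184.995ms (3/7)
14. 2589.928ms @ 6 + 323.741ms (3/4)
15. 2913.669ms @ 27/4 + 323.741ms (3/4)
16. 3237.41ms @ 15/2 + 647.482ms (3/2)

note 9 onset = 27/7b = 1664.954ms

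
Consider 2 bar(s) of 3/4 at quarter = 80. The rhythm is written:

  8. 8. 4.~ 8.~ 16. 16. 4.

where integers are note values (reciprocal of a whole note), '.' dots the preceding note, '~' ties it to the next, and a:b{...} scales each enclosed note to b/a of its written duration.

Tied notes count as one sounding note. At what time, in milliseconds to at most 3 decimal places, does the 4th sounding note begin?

1. 0.0ms @ 0 + 562.5ms (3/4)
2. 562.5ms @ 3/4 + 562.5ms (3/4)
3. 1125.0ms @ 3/2 + 1968.75ms (21/8)
4. 3093.75ms @ 33/8 + 281.25ms (3/8)
5. 3375.0ms @ 9/2 + 1125.0ms (3/2)

note 4 onset = 33/8b = 3093.75ms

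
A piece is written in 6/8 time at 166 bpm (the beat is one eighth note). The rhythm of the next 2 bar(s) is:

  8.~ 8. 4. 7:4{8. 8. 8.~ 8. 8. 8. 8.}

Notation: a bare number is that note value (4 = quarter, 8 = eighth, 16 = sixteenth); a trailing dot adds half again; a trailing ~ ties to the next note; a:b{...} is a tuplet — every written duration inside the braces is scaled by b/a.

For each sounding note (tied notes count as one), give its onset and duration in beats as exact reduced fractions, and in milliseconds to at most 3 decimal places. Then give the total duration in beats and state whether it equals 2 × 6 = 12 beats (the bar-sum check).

1) 0.0ms=0b +1084.337ms=3b
2) 1084.337ms=3b +1084.337ms=3b
3) 2168.675ms=6b +309.811ms=6/7b
4) 2478.485ms=48/7b +309.811ms=6/7b
5) 2788.296ms=54/7b +619.621ms=12/7b
6) 3407.917ms=66/7b +309.811ms=6/7b
7) 3717.728ms=72/7b +309.811ms=6/7b
8) 4027.539ms=78/7b +309.811ms=6/7b
Σ=12b of 12 (166bpm 6/8) — PASS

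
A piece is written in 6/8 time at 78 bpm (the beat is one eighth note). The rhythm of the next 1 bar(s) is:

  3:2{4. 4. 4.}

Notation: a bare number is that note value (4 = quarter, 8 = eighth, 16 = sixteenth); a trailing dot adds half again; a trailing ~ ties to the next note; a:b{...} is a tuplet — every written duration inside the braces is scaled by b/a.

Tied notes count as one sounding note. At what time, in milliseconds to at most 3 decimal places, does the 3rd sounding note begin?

note 3 onset = 4b = 3076.923ms

1. 0.0ms @ 0 + 1538.462ms (2)
2. 1538.462ms @ 2 + 1538.462ms (2)
3. 3076.923ms @ 4 + 1538.462ms (2)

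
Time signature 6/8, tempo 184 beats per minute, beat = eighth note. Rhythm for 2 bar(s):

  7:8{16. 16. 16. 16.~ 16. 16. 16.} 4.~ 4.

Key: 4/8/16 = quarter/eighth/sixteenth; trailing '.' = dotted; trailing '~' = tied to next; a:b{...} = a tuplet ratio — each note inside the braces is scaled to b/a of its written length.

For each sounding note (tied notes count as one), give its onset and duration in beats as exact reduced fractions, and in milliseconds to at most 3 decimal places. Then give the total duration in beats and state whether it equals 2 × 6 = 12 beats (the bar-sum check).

1) 0.0ms=0b +279.503ms=6/7b
2) 279.503ms=6/7b +279.503ms=6/7b
3) 559.006ms=12/7b +279.503ms=6/7b
4) 838.509ms=18/7b +559.006ms=12/7b
5) 1397.516ms=30/7b +279.503ms=6/7b
6) 1677.019ms=36/7b +279.503ms=6/7b
7) 1956.522ms=6b +1956.522ms=6b
Σ=12b of 12 (184bpm 6/8) — PASS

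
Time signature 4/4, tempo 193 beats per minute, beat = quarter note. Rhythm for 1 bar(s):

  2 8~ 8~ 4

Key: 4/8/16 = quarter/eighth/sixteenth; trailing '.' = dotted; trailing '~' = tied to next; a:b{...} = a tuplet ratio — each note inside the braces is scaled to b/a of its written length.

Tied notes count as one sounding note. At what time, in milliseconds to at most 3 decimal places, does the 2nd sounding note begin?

note 2 onset = 2b = 621.762ms

1. 0.0ms @ 0 + 621.762ms (2)
2. 621.762ms @ 2 + 621.762ms (2)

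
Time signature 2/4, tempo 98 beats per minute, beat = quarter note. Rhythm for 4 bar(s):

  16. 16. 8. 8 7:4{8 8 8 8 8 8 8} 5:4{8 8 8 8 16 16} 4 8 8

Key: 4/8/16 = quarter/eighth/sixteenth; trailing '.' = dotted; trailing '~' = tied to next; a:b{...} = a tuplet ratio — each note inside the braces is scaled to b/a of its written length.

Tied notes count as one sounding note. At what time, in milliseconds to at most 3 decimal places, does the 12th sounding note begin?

1. 0.0ms @ 0 + 229.592ms (3/8)
2. 229.592ms @ 3/8 + 229.592ms (3/8)
3. 459.184ms @ 3/4 + 459.184ms (3/4)
4. 918.367ms @ 3/2 + 306.122ms (1/2)
5. 1224.49ms @ 2 + 174.927ms (2/7)
6. 1399.417ms @ 16/7 + 174.927ms (2/7)
7. 1574.344ms @ 18/7 + 174.927ms (2/7)
8. 1749.271ms @ 20/7 + 174.927ms (2/7)
9. 1924.198ms @ 22/7 + 174.927ms (2/7)
10. 2099.125ms @ 24/7 + 174.927ms (2/7)
11. 2274.052ms @ 26/7 + 174.927ms (2/7)
12. 2448.98ms @ 4 + 244.898ms (2/5)
13. 2693.878ms @ 22/5 + 244.898ms (2/5)
14. 2938.776ms @ 24/5 + 244.898ms (2/5)
15. 3183.673ms @ 26/5 + 244.898ms (2/5)
16. 3428.571ms @ 28/5 + 122.449ms (1/5)
17. 3551.02ms @ 29/5 + 122.449ms (1/5)
18. 3673.469ms @ 6 + 612.245ms (1)
19. 4285.714ms @ 7 + 306.122ms (1/2)
20. 4591.837ms @ 15/2 + 306.122ms (1/2)

note 12 onset = 4b = 2448.98ms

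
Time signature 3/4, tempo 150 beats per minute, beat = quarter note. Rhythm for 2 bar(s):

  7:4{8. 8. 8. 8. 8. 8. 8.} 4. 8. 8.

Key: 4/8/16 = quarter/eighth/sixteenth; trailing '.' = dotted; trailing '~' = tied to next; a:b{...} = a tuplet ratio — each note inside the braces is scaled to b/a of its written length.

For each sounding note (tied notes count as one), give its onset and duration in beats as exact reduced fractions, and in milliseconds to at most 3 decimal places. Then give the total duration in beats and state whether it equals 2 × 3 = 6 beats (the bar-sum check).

1) 0.0ms=0b +171.429ms=3/7b
2) 171.429ms=3/7b +171.429ms=3/7b
3) 342.857ms=6/7b +171.429ms=3/7b
4) 514.286ms=9/7b +171.429ms=3/7b
5) 685.714ms=12/7b +171.429ms=3/7b
6) 857.143ms=15/7b +171.429ms=3/7b
7) 1028.571ms=18/7b +171.429ms=3/7b
8) 1200.0ms=3b +600.0ms=3/2b
9) 1800.0ms=9/2b +300.0ms=3/4b
10) 2100.0ms=21/4b +300.0ms=3/4b
Σ=6b of 6 (150bpm 3/4) — PASS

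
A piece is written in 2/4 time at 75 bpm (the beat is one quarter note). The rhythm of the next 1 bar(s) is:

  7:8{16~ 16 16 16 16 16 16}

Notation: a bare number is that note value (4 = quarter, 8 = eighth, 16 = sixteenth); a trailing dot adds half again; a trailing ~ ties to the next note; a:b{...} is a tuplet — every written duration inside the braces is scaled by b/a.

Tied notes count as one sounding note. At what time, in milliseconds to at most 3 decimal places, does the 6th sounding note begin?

note 6 onset = 12/7b = 1371.429ms

1. 0.0ms @ 0 + 457.143ms (4/7)
2. 457.143ms @ 4/7 + 228.571ms (2/7)
3. 685.714ms @ 6/7 + 228.571ms (2/7)
4. 914.286ms @ 8/7 + 228.571ms (2/7)
5. 1142.857ms @ 10/7 + 228.571ms (2/7)
6. 1371.429ms @ 12/7 + 228.571ms (2/7)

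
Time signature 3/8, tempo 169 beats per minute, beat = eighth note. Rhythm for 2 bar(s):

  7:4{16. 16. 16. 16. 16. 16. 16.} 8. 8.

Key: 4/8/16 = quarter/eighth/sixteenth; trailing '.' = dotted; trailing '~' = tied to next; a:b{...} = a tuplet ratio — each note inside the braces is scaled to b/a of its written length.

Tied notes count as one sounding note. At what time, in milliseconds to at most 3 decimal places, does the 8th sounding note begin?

1. 0.0ms @ 0 + 152.156ms (3/7)
2. 152.156ms @ 3/7 + 152.156ms (3/7)
3. 304.311ms @ 6/7 + 152.156ms (3/7)
4. 456.467ms @ 9/7 + 152.156ms (3/7)
5. 608.622ms @ 12/7 + 152.156ms (3/7)
6. 760.778ms @ 15/7 + 152.156ms (3/7)
7. 912.933ms @ 18/7 + 152.156ms (3/7)
8. 1065.089ms @ 3 + 532.544ms (3/2)
9. 1597.633ms @ 9/2 + 532.544ms (3/2)

note 8 onset = 3b = 1065.089ms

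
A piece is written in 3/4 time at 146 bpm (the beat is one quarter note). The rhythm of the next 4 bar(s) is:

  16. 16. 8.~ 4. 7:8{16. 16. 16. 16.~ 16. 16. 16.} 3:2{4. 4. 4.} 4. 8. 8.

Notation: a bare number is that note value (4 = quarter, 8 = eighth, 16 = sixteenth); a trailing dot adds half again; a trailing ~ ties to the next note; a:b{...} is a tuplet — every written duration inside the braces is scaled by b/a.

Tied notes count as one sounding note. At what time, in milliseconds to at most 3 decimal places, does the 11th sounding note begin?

1. 0.0ms @ 0 + 154.11ms (3/8)
2. 154.11ms @ 3/8 + 154.11ms (3/8)
3. 308.219ms @ 3/4 + 924.658ms (9/4)
4. 1232.877ms @ 3 + 176.125ms (3/7)
5. 1409.002ms @ 24/7 + 176.125ms (3/7)
6. 1585.127ms @ 27/7 + 176.125ms (3/7)
7. 1761.252ms @ 30/7 + 352.25ms (6/7)
8. 2113.503ms @ 36/7 + 176.125ms (3/7)
9. 2289.628ms @ 39/7 + 176.125ms (3/7)
10. 2465.753ms @ 6 + 410.959ms (1)
11. 2876.712ms @ 7 + 410.959ms (1)
12. 3287.671ms @ 8 + 410.959ms (1)
13. 3698.63ms @ 9 + 616.438ms (3/2)
14. 4315.068ms @ 21/2 + 308.219ms (3/4)
15. 4623.288ms @ 45/4 + 308.219ms (3/4)

note 11 onset = 7b = 2876.712ms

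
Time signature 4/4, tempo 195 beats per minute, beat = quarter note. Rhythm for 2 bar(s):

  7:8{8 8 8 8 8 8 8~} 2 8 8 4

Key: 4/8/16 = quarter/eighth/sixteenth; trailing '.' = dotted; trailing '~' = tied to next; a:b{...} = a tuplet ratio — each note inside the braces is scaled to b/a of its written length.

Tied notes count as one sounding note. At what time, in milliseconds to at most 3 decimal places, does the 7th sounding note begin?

1. 0.0ms @ 0 + 175.824ms (4/7)
2. 175.824ms @ 4/7 + 175.824ms (4/7)
3. 351.648ms @ 8/7 + 175.824ms (4/7)
4. 527.473ms @ 12/7 + 175.824ms (4/7)
5. 703.297ms @ 16/7 + 175.824ms (4/7)
6. 879.121ms @ 20/7 + 175.824ms (4/7)
7. 1054.945ms @ 24/7 + 791.209ms (18/7)
8. 1846.154ms @ 6 + 153.846ms (1/2)
9. 2000.0ms @ 13/2 + 153.846ms (1/2)
10. 2153.846ms @ 7 + 307.692ms (1)

note 7 onset = 24/7b = 1054.945ms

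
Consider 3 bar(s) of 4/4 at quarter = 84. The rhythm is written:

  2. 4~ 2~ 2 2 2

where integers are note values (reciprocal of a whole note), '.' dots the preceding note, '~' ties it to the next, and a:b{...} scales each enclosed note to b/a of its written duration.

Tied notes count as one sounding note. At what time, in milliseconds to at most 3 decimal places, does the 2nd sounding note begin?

note 2 onset = 3b = 2142.857ms

1. 0.0ms @ 0 + 2142.857ms (3)
2. 2142.857ms @ 3 + 3571.429ms (5)
3. 5714.286ms @ 8 + 1428.571ms (2)
4. 7142.857ms @ 10 + 1428.571ms (2)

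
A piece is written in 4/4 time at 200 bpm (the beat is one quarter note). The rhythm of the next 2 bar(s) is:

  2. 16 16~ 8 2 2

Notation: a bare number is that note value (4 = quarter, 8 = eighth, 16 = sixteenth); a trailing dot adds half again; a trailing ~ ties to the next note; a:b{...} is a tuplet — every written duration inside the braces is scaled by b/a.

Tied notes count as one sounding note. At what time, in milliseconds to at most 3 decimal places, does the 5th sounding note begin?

1. 0.0ms @ 0 + 900.0ms (3)
2. 900.0ms @ 3 + 75.0ms (1/4)
3. 975.0ms @ 13/4 + 225.0ms (3/4)
4. 1200.0ms @ 4 + 600.0ms (2)
5. 1800.0ms @ 6 + 600.0ms (2)

note 5 onset = 6b = 1800.0ms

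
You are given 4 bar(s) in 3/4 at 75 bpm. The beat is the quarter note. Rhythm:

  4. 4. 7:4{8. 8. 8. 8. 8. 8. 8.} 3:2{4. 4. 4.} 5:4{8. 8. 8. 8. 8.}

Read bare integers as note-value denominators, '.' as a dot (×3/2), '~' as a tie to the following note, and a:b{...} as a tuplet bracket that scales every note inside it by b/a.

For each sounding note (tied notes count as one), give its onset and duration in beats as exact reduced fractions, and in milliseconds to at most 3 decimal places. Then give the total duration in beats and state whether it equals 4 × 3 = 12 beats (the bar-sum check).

1) 0.0ms=0b +1200.0ms=3/2b
2) 1200.0ms=3/2b +1200.0ms=3/2b
3) 2400.0ms=3b +342.857ms=3/7b
4) 2742.857ms=24/7b +342.857ms=3/7b
5) 3085.714ms=27/7b +342.857ms=3/7b
6) 3428.571ms=30/7b +342.857ms=3/7b
7) 3771.429ms=33/7b +342.857ms=3/7b
8) 4114.286ms=36/7b +342.857ms=3/7b
9) 4457.143ms=39/7b +342.857ms=3/7b
10) 4800.0ms=6b +800.0ms=1b
11) 5600.0ms=7b +800.0ms=1b
12) 6400.0ms=8b +800.0ms=1b
13) 7200.0ms=9b +480.0ms=3/5b
14) 7680.0ms=48/5b +480.0ms=3/5b
15) 8160.0ms=51/5b +480.0ms=3/5b
16) 8640.0ms=54/5b +480.0ms=3/5b
17) 9120.0ms=57/5b +480.0ms=3/5b
Σ=12b of 12 (75bpm 3/4) — PASS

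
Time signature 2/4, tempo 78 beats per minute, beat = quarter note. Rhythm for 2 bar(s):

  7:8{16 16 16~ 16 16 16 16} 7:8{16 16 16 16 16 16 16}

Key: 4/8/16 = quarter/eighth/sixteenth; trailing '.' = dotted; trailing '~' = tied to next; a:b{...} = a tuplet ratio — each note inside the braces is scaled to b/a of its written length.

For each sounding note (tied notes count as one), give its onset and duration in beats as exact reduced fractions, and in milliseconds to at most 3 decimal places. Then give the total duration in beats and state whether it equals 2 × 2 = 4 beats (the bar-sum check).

1) 0.0ms=0b +219.78ms=2/7b
2) 219.78ms=2/7b +219.78ms=2/7b
3) 439.56ms=4/7b +439.56ms=4/7b
4) 879.121ms=8/7b +219.78ms=2/7b
5) 1098.901ms=10/7b +219.78ms=2/7b
6) 1318.681ms=12/7b +219.78ms=2/7b
7) 1538.462ms=2b +219.78ms=2/7b
8) 1758.242ms=16/7b +219.78ms=2/7b
9) 1978.022ms=18/7b +219.78ms=2/7b
10) 2197.802ms=20/7b +219.78ms=2/7b
11) 2417.582ms=22/7b +219.78ms=2/7b
12) 2637.363ms=24/7b +219.78ms=2/7b
13) 2857.143ms=26/7b +219.78ms=2/7b
Σ=4b of 4 (78bpm 2/4) — PASS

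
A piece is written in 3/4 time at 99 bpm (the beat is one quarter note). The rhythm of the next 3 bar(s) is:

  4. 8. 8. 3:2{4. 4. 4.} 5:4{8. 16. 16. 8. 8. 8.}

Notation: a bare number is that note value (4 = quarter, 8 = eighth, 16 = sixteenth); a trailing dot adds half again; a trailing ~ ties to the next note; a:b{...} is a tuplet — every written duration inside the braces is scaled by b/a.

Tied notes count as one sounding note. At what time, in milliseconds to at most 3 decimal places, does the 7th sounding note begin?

note 7 onset = 6b = 3636.364ms

1. 0.0ms @ 0 + 909.091ms (3/2)
2. 909.091ms @ 3/2 + 454.545ms (3/4)
3. 1363.636ms @ 9/4 + 454.545ms (3/4)
4. 1818.182ms @ 3 + 606.061ms (1)
5. 2424.242ms @ 4 + 606.061ms (1)
6. 3030.303ms @ 5 + 606.061ms (1)
7. 3636.364ms @ 6 + 363.636ms (3/5)
8. 4000.0ms @ 33/5 + 181.818ms (3/10)
9. 4181.818ms @ 69/10 + 181.818ms (3/10)
10. 4363.636ms @ 36/5 + 363.636ms (3/5)
11. 4727.273ms @ 39/5 + 363.636ms (3/5)
12. 5090.909ms @ 42/5 + 363.636ms (3/5)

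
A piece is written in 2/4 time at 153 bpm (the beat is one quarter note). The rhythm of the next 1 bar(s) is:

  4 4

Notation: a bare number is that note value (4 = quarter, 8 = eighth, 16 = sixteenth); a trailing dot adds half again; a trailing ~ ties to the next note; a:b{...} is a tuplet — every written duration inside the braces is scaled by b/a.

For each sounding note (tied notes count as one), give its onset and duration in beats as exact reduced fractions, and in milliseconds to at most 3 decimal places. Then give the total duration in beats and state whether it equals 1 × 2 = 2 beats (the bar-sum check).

1) 0.0ms=0b +392.157ms=1b
2) 392.157ms=1b +392.157ms=1b
Σ=2b of 2 (153bpm 2/4) — PASS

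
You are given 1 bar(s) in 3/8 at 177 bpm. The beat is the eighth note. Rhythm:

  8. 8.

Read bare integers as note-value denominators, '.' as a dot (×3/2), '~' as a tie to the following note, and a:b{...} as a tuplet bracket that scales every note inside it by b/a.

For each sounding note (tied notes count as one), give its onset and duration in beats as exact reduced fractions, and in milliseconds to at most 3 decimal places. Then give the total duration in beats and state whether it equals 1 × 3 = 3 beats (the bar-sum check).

1) 0.0ms=0b +508.475ms=3/2b
2) 508.475ms=3/2b +508.475ms=3/2b
Σ=3b of 3 (177bpm 3/8) — PASS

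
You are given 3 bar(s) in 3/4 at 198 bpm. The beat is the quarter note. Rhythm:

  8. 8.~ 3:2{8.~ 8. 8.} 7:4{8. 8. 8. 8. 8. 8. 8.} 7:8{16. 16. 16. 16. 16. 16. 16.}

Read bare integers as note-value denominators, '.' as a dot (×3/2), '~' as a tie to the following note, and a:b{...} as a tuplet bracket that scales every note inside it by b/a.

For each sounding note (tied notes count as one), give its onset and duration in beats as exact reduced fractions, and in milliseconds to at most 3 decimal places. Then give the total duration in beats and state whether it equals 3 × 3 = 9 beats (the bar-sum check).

1) 0.0ms=0b +227.273ms=3/4b
2) 227.273ms=3/4b +530.303ms=7/4b
3) 757.576ms=5/2b +151.515ms=1/2b
4) 909.091ms=3b +129.87ms=3/7b
5) 1038.961ms=24/7b +129.87ms=3/7b
6) 1168.831ms=27/7b +129.87ms=3/7b
7) 1298.701ms=30/7b +129.87ms=3/7b
8) 1428.571ms=33/7b +129.87ms=3/7b
9) 1558.442ms=36/7b +129.87ms=3/7b
10) 1688.312ms=39/7b +129.87ms=3/7b
11) 1818.182ms=6b +129.87ms=3/7b
12) 1948.052ms=45/7b +129.87ms=3/7b
13) 2077.922ms=48/7b +129.87ms=3/7b
14) 2207.792ms=51/7b +129.87ms=3/7b
15) 2337.662ms=54/7b +129.87ms=3/7b
16) 2467.532ms=57/7b +129.87ms=3/7b
17) 2597.403ms=60/7b +129.87ms=3/7b
Σ=9b of 9 (198bpm 3/4) — PASS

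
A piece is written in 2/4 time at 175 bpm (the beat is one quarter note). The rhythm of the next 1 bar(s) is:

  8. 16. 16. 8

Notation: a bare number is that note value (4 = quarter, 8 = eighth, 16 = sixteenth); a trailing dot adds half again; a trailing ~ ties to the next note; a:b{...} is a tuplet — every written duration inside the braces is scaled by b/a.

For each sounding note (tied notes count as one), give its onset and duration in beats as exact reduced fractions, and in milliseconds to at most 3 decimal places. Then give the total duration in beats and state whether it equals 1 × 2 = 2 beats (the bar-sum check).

1) 0.0ms=0b +257.143ms=3/4b
2) 257.143ms=3/4b +128.571ms=3/8b
3) 385.714ms=9/8b +128.571ms=3/8b
4) 514.286ms=3/2b +171.429ms=1/2b
Σ=2b of 2 (175bpm 2/4) — PASS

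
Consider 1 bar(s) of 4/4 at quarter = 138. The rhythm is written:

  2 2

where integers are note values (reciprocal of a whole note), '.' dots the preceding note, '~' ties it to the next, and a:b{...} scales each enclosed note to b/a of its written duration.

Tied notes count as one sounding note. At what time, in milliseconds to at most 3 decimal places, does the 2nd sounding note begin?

note 2 onset = 2b = 869.565ms

1. 0.0ms @ 0 + 869.565ms (2)
2. 869.565ms @ 2 + 869.565ms (2)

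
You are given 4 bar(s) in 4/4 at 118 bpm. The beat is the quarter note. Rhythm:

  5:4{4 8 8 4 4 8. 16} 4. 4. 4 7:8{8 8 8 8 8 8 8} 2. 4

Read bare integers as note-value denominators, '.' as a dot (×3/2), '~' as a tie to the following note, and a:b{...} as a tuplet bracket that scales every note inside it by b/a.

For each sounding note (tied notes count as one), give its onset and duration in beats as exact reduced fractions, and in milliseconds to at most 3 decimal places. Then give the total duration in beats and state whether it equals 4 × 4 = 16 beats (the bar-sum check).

1) 0.0ms=0b +406.78ms=4/5b
2) 406.78ms=4/5b +203.39ms=2/5b
3) 610.169ms=6/5b +203.39ms=2/5b
4) 813.559ms=8/5b +406.78ms=4/5b
5) 1220.339ms=12/5b +406.78ms=4/5b
6) 1627.119ms=16/5b +305.085ms=3/5b
7) 1932.203ms=19/5b +101.695ms=1/5b
8) 2033.898ms=4b +762.712ms=3/2b
9) 2796.61ms=11/2b +762.712ms=3/2b
10) 3559.322ms=7b +508.475ms=1b
11) 4067.797ms=8b +290.557ms=4/7b
12) 4358.354ms=60/7b +290.557ms=4/7b
13) 4648.91ms=64/7b +290.557ms=4/7b
14) 4939.467ms=68/7b +290.557ms=4/7b
15) 5230.024ms=72/7b +290.557ms=4/7b
16) 5520.581ms=76/7b +290.557ms=4/7b
17) 5811.138ms=80/7b +290.557ms=4/7b
18) 6101.695ms=12b +1525.424ms=3b
19) 7627.119ms=15b +508.475ms=1b
Σ=16b of 16 (118bpm 4/4) — PASS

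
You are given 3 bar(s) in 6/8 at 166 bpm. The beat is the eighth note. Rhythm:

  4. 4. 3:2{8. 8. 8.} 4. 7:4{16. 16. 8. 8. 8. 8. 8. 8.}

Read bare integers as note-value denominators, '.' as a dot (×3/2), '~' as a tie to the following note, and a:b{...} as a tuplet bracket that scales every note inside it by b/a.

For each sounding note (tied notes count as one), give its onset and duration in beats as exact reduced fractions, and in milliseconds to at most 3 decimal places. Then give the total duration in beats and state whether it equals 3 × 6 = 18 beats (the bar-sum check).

1) 0.0ms=0b +1084.337ms=3b
2) 1084.337ms=3b +1084.337ms=3b
3) 2168.675ms=6b +361.446ms=1b
4) 2530.12ms=7b +361.446ms=1b
5) 2891.566ms=8b +361.446ms=1b
6) 3253.012ms=9b +1084.337ms=3b
7) 4337.349ms=12b +154.905ms=3/7b
8) 4492.255ms=87/7b +154.905ms=3/7b
9) 4647.16ms=90/7b +309.811ms=6/7b
10) 4956.971ms=96/7b +309.811ms=6/7b
11) 5266.781ms=102/7b +309.811ms=6/7b
12) 5576.592ms=108/7b +309.811ms=6/7b
13) 5886.403ms=114/7b +309.811ms=6/7b
14) 6196.213ms=120/7b +309.811ms=6/7b
Σ=18b of 18 (166bpm 6/8) — PASS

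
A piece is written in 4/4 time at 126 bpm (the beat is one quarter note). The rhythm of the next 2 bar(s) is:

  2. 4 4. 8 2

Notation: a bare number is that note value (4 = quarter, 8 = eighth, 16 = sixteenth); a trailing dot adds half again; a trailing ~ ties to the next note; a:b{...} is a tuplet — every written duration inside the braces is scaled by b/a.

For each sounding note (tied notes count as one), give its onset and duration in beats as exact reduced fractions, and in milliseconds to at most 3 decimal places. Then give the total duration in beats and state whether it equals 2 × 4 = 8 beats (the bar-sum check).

1) 0.0ms=0b +1428.571ms=3b
2) 1428.571ms=3b +476.19ms=1b
3) 1904.762ms=4b +714.286ms=3/2b
4) 2619.048ms=11/2b +238.095ms=1/2b
5) 2857.143ms=6b +952.381ms=2b
Σ=8b of 8 (126bpm 4/4) — PASS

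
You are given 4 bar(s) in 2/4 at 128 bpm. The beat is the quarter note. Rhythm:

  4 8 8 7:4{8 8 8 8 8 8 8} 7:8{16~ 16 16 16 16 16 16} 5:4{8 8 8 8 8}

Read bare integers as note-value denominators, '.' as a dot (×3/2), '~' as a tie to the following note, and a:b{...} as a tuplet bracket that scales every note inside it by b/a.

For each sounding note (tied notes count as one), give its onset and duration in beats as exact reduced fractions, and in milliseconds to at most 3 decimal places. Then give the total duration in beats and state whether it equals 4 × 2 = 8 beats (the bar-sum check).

1) 0.0ms=0b +468.75ms=1b
2) 468.75ms=1b +234.375ms=1/2b
3) 703.125ms=3/2b +234.375ms=1/2b
4) 937.5ms=2b +133.929ms=2/7b
5) 1071.429ms=16/7b +133.929ms=2/7b
6) 1205.357ms=18/7b +133.929ms=2/7b
7) 1339.286ms=20/7b +133.929ms=2/7b
8) 1473.214ms=22/7b +133.929ms=2/7b
9) 1607.143ms=24/7b +133.929ms=2/7b
10) 1741.071ms=26/7b +133.929ms=2/7b
11) 1875.0ms=4b +267.857ms=4/7b
12) 2142.857ms=32/7b +133.929ms=2/7b
13) 2276.786ms=34/7b +133.929ms=2/7b
14) 2410.714ms=36/7b +133.929ms=2/7b
15) 2544.643ms=38/7b +133.929ms=2/7b
16) 2678.571ms=40/7b +133.929ms=2/7b
17) 2812.5ms=6b +187.5ms=2/5b
18) 3000.0ms=32/5b +187.5ms=2/5b
19) 3187.5ms=34/5b +187.5ms=2/5b
20) 3375.0ms=36/5b +187.5ms=2/5b
21) 3562.5ms=38/5b +187.5ms=2/5b
Σ=8b of 8 (128bpm 2/4) — PASS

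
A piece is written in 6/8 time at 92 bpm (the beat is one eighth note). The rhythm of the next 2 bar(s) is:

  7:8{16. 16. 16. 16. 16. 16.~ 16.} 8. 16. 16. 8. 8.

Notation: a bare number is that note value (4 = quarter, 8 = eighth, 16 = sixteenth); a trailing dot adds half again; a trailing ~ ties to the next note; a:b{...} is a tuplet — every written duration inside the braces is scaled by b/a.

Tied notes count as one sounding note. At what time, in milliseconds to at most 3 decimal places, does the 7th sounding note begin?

note 7 onset = 6b = 3913.043ms

1. 0.0ms @ 0 + 559.006ms (6/7)
2. 559.006ms @ 6/7 + 559.006ms (6/7)
3. 1118.012ms @ 12/7 + 559.006ms (6/7)
4. 1677.019ms @ 18/7 + 559.006ms (6/7)
5. 2236.025ms @ 24/7 + 559.006ms (6/7)
6. 2795.031ms @ 30/7 + 1118.012ms (12/7)
7. 3913.043ms @ 6 + 978.261ms (3/2)
8. 4891.304ms @ 15/2 + 489.13ms (3/4)
9. 5380.435ms @ 33/4 + 489.13ms (3/4)
10. 5869.565ms @ 9 + 978.261ms (3/2)
11. 6847.826ms @ 21/2 + 978.261ms (3/2)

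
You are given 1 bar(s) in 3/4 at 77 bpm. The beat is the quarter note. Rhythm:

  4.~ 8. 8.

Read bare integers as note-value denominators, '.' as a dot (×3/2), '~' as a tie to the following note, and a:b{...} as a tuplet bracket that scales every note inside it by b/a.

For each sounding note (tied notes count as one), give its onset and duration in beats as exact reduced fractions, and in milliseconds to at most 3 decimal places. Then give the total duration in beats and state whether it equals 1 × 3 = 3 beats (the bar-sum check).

1) 0.0ms=0b +1753.247ms=9/4b
2) 1753.247ms=9/4b +584.416ms=3/4b
Σ=3b of 3 (77bpm 3/4) — PASS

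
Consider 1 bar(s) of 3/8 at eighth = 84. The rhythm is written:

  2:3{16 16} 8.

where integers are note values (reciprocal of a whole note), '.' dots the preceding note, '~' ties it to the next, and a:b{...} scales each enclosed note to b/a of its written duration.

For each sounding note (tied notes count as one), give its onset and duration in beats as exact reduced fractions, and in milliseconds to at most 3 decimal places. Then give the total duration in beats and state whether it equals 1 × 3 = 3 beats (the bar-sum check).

1) 0.0ms=0b +535.714ms=3/4b
2) 535.714ms=3/4b +535.714ms=3/4b
3) 1071.429ms=3/2b +1071.429ms=3/2b
Σ=3b of 3 (84bpm 3/8) — PASS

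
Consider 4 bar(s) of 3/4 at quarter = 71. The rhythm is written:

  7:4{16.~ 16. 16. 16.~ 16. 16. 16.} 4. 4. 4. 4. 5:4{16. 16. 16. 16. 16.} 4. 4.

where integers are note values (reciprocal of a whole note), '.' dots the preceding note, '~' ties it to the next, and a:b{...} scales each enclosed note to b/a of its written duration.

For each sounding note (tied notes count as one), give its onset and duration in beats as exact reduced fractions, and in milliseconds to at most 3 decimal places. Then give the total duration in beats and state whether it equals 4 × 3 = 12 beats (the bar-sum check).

1) 0.0ms=0b +362.173ms=3/7b
2) 362.173ms=3/7b +181.087ms=3/14b
3) 543.26ms=9/14b +362.173ms=3/7b
4) 905.433ms=15/14b +181.087ms=3/14b
5) 1086.519ms=9/7b +181.087ms=3/14b
6) 1267.606ms=3/2b +1267.606ms=3/2b
7) 2535.211ms=3b +1267.606ms=3/2b
8) 3802.817ms=9/2b +1267.606ms=3/2b
9) 5070.423ms=6b +1267.606ms=3/2b
10) 6338.028ms=15/2b +253.521ms=3/10b
11) 6591.549ms=39/5b +253.521ms=3/10b
12) 6845.07ms=81/10b +253.521ms=3/10b
13) 7098.592ms=42/5b +253.521ms=3/10b
14) 7352.113ms=87/10b +253.521ms=3/10b
15) 7605.634ms=9b +1267.606ms=3/2b
16) 8873.239ms=21/2b +1267.606ms=3/2b
Σ=12b of 12 (71bpm 3/4) — PASS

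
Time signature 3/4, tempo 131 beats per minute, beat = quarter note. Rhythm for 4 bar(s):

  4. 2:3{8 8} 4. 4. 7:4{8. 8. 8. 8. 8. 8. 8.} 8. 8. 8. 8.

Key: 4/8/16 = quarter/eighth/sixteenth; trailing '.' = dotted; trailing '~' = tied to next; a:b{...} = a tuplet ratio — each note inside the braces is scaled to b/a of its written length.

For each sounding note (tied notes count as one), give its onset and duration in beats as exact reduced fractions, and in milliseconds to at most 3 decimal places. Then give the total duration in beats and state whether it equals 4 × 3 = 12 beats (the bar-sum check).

1) 0.0ms=0b +687.023ms=3/2b
2) 687.023ms=3/2b +343.511ms=3/4b
3) 1030.534ms=9/4b +343.511ms=3/4b
4) 1374.046ms=3b +687.023ms=3/2b
5) 2061.069ms=9/2b +687.023ms=3/2b
6) 2748.092ms=6b +196.292ms=3/7b
7) 2944.384ms=45/7b +196.292ms=3/7b
8) 3140.676ms=48/7b +196.292ms=3/7b
9) 3336.968ms=51/7b +196.292ms=3/7b
10) 3533.261ms=54/7b +196.292ms=3/7b
11) 3729.553ms=57/7b +196.292ms=3/7b
12) 3925.845ms=60/7b +196.292ms=3/7b
13) 4122.137ms=9b +343.511ms=3/4b
14) 4465.649ms=39/4b +343.511ms=3/4b
15) 4809.16ms=21/2b +343.511ms=3/4b
16) 5152.672ms=45/4b +343.511ms=3/4b
Σ=12b of 12 (131bpm 3/4) — PASS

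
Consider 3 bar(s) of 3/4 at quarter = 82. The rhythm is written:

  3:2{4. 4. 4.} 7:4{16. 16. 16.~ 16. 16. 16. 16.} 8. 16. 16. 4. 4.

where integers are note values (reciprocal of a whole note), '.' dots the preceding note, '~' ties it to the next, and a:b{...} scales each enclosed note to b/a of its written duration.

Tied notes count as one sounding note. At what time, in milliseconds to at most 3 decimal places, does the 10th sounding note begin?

note 10 onset = 9/2b = 3292.683ms

1. 0.0ms @ 0 + 731.707ms (1)
2. 731.707ms @ 1 + 731.707ms (1)
3. 1463.415ms @ 2 + 731.707ms (1)
4. 2195.122ms @ 3 + 156.794ms (3/14)
5. 2351.916ms @ 45/14 + 156.794ms (3/14)
6. 2508.711ms @ 24/7 + 313.589ms (3/7)
7. 2822.3ms @ 27/7 + 156.794ms (3/14)
8. 2979.094ms @ 57/14 + 156.794ms (3/14)
9. 3135.889ms @ 30/7 + 156.794ms (3/14)
10. 3292.683ms @ 9/2 + 548.78ms (3/4)
11. 3841.463ms @ 21/4 + 274.39ms (3/8)
12. 4115.854ms @ 45/8 + 274.39ms (3/8)
13. 4390.244ms @ 6 + 1097.561ms (3/2)
14. 5487.805ms @ 15/2 + 1097.561ms (3/2)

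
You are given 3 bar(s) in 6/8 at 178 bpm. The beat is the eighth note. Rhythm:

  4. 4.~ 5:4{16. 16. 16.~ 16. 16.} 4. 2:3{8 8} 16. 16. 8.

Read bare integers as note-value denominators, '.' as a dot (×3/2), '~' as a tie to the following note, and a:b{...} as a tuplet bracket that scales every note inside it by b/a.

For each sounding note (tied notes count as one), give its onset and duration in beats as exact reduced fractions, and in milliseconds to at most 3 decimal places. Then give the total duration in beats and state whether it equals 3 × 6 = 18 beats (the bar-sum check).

1) 0.0ms=0b +1011.236ms=3b
2) 1011.236ms=3b +1213.483ms=18/5b
3) 2224.719ms=33/5b +202.247ms=3/5b
4) 2426.966ms=36/5b +404.494ms=6/5b
5) 2831.461ms=42/5b +202.247ms=3/5b
6) 3033.708ms=9b +1011.236ms=3b
7) 4044.944ms=12b +505.618ms=3/2b
8) 4550.562ms=27/2b +505.618ms=3/2b
9) 5056.18ms=15b +252.809ms=3/4b
10) 5308.989ms=63/4b +252.809ms=3/4b
11) 5561.798ms=33/2b +505.618ms=3/2b
Σ=18b of 18 (178bpm 6/8) — PASS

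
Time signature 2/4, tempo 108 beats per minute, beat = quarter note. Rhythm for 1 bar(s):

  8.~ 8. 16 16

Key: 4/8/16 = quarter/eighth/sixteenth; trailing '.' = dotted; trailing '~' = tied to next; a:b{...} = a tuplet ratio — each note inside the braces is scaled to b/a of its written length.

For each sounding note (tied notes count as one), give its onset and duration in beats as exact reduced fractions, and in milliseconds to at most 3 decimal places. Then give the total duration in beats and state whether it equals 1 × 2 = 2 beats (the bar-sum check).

1) 0.0ms=0b +833.333ms=3/2b
2) 833.333ms=3/2b +138.889ms=1/4b
3) 972.222ms=7/4b +138.889ms=1/4b
Σ=2b of 2 (108bpm 2/4) — PASS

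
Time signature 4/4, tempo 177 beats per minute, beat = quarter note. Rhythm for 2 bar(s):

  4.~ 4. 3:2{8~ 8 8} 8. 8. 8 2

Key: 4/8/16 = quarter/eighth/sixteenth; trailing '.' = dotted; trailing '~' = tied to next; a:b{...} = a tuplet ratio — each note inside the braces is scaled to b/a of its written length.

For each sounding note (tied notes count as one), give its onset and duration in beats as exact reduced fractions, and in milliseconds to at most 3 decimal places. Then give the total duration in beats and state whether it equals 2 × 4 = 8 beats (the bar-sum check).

1) 0.0ms=0b +1016.949ms=3b
2) 1016.949ms=3b +225.989ms=2/3b
3) 1242.938ms=11/3b +112.994ms=1/3b
4) 1355.932ms=4b +254.237ms=3/4b
5) 1610.169ms=19/4b +254.237ms=3/4b
6) 1864.407ms=11/2b +169.492ms=1/2b
7) 2033.898ms=6b +677.966ms=2b
Σ=8b of 8 (177bpm 4/4) — PASS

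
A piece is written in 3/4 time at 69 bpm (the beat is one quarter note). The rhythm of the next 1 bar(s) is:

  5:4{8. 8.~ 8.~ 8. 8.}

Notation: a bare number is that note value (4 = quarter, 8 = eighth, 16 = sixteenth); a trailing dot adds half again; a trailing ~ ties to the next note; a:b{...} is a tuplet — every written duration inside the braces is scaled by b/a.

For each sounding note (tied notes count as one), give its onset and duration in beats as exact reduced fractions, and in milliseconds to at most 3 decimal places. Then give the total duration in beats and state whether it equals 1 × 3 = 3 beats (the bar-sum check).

1) 0.0ms=0b +521.739ms=3/5b
2) 521.739ms=3/5b +1565.217ms=9/5b
3) 2086.957ms=12/5b +521.739ms=3/5b
Σ=3b of 3 (69bpm 3/4) — PASS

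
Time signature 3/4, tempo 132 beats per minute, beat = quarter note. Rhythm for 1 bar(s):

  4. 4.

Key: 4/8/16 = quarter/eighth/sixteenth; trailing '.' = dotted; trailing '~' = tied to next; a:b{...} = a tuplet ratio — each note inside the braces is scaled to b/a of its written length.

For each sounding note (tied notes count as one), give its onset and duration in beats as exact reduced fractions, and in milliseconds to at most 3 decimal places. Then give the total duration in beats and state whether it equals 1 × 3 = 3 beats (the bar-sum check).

1) 0.0ms=0b +681.818ms=3/2b
2) 681.818ms=3/2b +681.818ms=3/2b
Σ=3b of 3 (132bpm 3/4) — PASS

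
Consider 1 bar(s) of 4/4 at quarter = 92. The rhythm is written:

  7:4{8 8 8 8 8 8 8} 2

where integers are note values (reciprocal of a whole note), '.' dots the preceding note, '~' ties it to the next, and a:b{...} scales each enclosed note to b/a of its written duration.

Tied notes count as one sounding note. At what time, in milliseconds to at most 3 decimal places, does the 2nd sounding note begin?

note 2 onset = 2/7b = 186.335ms

1. 0.0ms @ 0 + 186.335ms (2/7)
2. 186.335ms @ 2/7 + 186.335ms (2/7)
3. 372.671ms @ 4/7 + 186.335ms (2/7)
4. 559.006ms @ 6/7 + 186.335ms (2/7)
5. 745.342ms @ 8/7 + 186.335ms (2/7)
6. 931.677ms @ 10/7 + 186.335ms (2/7)
7. 1118.012ms @ 12/7 + 186.335ms (2/7)
8. 1304.348ms @ 2 + 1304.348ms (2)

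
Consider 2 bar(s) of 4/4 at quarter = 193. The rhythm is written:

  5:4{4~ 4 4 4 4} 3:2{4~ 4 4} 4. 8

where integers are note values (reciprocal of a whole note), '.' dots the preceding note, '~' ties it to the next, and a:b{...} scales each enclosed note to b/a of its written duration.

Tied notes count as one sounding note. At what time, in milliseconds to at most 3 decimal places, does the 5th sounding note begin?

note 5 onset = 4b = 1243.523ms

1. 0.0ms @ 0 + 497.409ms (8/5)
2. 497.409ms @ 8/5 + 248.705ms (4/5)
3. 746.114ms @ 12/5 + 248.705ms (4/5)
4. 994.819ms @ 16/5 + 248.705ms (4/5)
5. 1243.523ms @ 4 + 414.508ms (4/3)
6. 1658.031ms @ 16/3 + 207.254ms (2/3)
7. 1865.285ms @ 6 + 466.321ms (3/2)
8. 2331.606ms @ 15/2 + 155.44ms (1/2)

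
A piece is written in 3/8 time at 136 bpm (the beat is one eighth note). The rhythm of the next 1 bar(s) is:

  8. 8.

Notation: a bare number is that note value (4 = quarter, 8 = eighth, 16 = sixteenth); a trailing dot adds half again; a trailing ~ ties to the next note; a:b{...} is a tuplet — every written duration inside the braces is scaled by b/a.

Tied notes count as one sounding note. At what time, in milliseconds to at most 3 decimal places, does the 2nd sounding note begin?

1. 0.0ms @ 0 + 661.765ms (3/2)
2. 661.765ms @ 3/2 + 661.765ms (3/2)

note 2 onset = 3/2b = 661.765ms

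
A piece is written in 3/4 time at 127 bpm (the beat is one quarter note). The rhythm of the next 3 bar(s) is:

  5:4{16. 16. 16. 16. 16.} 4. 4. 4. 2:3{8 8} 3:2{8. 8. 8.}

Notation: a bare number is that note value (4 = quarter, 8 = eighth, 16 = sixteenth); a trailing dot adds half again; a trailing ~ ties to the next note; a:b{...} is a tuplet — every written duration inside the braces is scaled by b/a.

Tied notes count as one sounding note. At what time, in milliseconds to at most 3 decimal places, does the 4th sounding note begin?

note 4 onset = 9/10b = 425.197ms

1. 0.0ms @ 0 + 141.732ms (3/10)
2. 141.732ms @ 3/10 + 141.732ms (3/10)
3. 283.465ms @ 3/5 + 141.732ms (3/10)
4. 425.197ms @ 9/10 + 141.732ms (3/10)
5. 566.929ms @ 6/5 + 141.732ms (3/10)
6. 708.661ms @ 3/2 + 708.661ms (3/2)
7. 1417.323ms @ 3 + 708.661ms (3/2)
8. 2125.984ms @ 9/2 + 708.661ms (3/2)
9. 2834.646ms @ 6 + 354.331ms (3/4)
10. 3188.976ms @ 27/4 + 354.331ms (3/4)
11. 3543.307ms @ 15/2 + 236.22ms (1/2)
12. 3779.528ms @ 8 + 236.22ms (1/2)
13. 4015.748ms @ 17/2 + 236.22ms (1/2)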